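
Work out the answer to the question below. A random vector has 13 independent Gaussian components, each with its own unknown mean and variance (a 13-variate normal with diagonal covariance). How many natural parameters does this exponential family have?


Exponential family dimension calculation:
Each univariate normal has two natural parameters (mu/sigma^2 and -1/(2 sigma^2)).
With 13 independent components, dim = 2 * 13 = 26.

26


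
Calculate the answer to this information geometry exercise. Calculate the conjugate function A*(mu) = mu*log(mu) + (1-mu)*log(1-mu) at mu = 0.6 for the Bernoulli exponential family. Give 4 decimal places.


Legendre transform for Bernoulli:
A*(mu) = mu*log(mu) + (1-mu)*log(1-mu).
mu = 0.6, 1-mu = 0.4.
mu*log(mu) = 0.6*log(0.6) = -0.306495.
(1-mu)*log(1-mu) = 0.4*log(0.4) = -0.366516.
A* = -0.306495 + -0.366516 = -0.6730

-0.6730


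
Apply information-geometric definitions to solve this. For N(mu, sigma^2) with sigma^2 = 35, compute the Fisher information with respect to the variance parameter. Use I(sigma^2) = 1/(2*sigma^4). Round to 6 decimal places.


Fisher information for variance: I(sigma^2) = 1/(2*sigma^4).
sigma^2 = 35, so sigma^4 = 1225.
I = 1/(2*1225) = 1/2450 = 0.000408

0.000408


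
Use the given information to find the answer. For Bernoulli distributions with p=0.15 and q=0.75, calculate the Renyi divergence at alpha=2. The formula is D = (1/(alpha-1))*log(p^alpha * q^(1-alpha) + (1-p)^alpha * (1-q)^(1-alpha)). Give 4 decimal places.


Renyi divergence of order alpha between Bernoulli distributions:
D = (1/(alpha-1))*log(p^alpha * q^(1-alpha) + (1-p)^alpha * (1-q)^(1-alpha)).
alpha = 2, p = 0.15, q = 0.75.
p^alpha * q^(1-alpha) = 0.15^2 * 0.75^-1 = 0.03.
(1-p)^alpha * (1-q)^(1-alpha) = 0.85^2 * 0.25^-1 = 2.89.
sum = 0.03 + 2.89 = 2.92.
D = (1/1)*log(2.92) = 1.0716

1.0716


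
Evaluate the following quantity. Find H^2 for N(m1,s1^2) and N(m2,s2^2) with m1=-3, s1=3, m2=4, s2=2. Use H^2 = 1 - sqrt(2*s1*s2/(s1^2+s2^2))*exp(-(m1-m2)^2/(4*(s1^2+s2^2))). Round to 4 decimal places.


Squared Hellinger distance for Gaussians:
H^2 = 1 - sqrt(2*s1*s2/(s1^2+s2^2)) * exp(-(m1-m2)^2/(4*(s1^2+s2^2))).
s1^2 = 9, s2^2 = 4, s1^2+s2^2 = 13.
sqrt(2*3*2/(13)) = 0.960769.
(m1-m2)^2 = (-7)^2 = 49.
exp(-49/(4*13)) = exp(-0.942308) = 0.389727.
H^2 = 1 - 0.960769*0.389727 = 0.6256

0.6256


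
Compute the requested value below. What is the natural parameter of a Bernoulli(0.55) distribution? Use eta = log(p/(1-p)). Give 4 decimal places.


Natural parameter for Bernoulli: eta = log(p/(1-p)).
p = 0.55, 1-p = 0.45.
p/(1-p) = 1.222222.
eta = log(1.222222) = 0.2007

0.2007


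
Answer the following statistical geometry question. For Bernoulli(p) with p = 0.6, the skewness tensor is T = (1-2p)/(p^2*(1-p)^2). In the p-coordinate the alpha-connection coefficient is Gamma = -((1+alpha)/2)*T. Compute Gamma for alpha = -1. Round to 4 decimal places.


Skewness (Amari-Chentsov) tensor: T = (1-2p)/(p^2*(1-p)^2).
p = 0.6, 1-2p = -0.2, p^2 = 0.36, (1-p)^2 = 0.16.
T = -0.2/(0.36 * 0.16) = -3.472222.
In the p-coordinate, Gamma^(alpha) = Gamma^(0) - (alpha/2)*T with Gamma^(0) = (1/2)*g'(p) = -T/2,
so Gamma^(alpha) = -((1+alpha)/2)*T.
alpha = -1, -(1+alpha)/2 = 0.0.
Gamma = 0.0 * -3.472222 = 0.0000

0.0000


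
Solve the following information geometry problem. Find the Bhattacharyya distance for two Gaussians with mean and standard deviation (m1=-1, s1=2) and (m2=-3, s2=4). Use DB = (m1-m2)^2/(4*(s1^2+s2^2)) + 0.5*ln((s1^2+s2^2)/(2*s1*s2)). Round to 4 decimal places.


Bhattacharyya distance between two Gaussians:
DB = (m1-m2)^2/(4*(s1^2+s2^2)) + (1/2)*ln((s1^2+s2^2)/(2*s1*s2)).
(m1-m2)^2 = (2)^2 = 4.
s1^2+s2^2 = 4 + 16 = 20.
term1 = 4/80 = 0.05.
term2 = 0.5*ln(20/16.0) = 0.111572.
DB = 0.05 + 0.111572 = 0.1616

0.1616


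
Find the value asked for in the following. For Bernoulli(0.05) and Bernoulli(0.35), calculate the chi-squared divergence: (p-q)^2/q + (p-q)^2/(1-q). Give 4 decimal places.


Chi-squared divergence between Bernoulli distributions:
chi^2 = (p-q)^2/q + (p-q)^2/(1-q).
p = 0.05, q = 0.35, p-q = -0.3.
(p-q)^2 = 0.09.
term1 = 0.09/0.35 = 0.257143.
term2 = 0.09/0.65 = 0.138462.
chi^2 = 0.257143 + 0.138462 = 0.3956

0.3956


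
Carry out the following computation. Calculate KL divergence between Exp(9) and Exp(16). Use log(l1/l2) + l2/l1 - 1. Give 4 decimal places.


KL divergence for exponential family:
KL = log(l1/l2) + l2/l1 - 1.
log(9/16) = -0.575364.
16/9 = 1.777778.
KL = -0.575364 + 1.777778 - 1 = 0.2024

0.2024


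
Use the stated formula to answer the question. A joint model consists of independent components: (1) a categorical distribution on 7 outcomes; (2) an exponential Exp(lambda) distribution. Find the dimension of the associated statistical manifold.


The dimension of a statistical manifold equals the number of free
(independent) real parameters of the model. For a product of independent
blocks the parameter counts add.
- categorical on 7 outcomes (probabilities sum to 1): 7-1 = 6.
- exponential (lambda): 1.
Total = 6 + 1 = 7.
Dimension = 7

7


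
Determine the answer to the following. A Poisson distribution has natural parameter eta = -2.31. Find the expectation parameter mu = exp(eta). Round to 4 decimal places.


Expectation parameter for Poisson exponential family:
mu = exp(eta).
eta = -2.31.
mu = exp(-2.31) = 0.0993

0.0993


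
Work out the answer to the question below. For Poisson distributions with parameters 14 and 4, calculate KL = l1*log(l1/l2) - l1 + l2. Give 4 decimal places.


KL divergence for Poisson:
KL = l1*log(l1/l2) - l1 + l2.
l1 = 14, l2 = 4.
log(14/4) = 1.252763.
l1*log(l1/l2) = 14 * 1.252763 = 17.538682.
KL = 17.538682 - 14 + 4 = 7.5387

7.5387


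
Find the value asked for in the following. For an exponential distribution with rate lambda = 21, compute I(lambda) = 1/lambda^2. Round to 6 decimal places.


Fisher information for exponential: I(lambda) = 1/lambda^2.
lambda = 21, lambda^2 = 441.
I = 1/441 = 0.002268

0.002268


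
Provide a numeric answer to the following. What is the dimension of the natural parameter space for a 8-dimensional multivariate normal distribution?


Exponential family dimension calculation:
For 8-dim MVN: mean has 8 params, covariance has 8*9/2 = 36 unique entries.
Total dim = 8 + 36 = 44.

44


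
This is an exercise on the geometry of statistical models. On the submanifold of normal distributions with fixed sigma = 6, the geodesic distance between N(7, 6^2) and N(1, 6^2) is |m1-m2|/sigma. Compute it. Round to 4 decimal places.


On the fixed-variance normal subfamily, geodesic distance = |m1-m2|/sigma.
|7 - 1| = 6.
sigma = 6.
d = 6/6 = 1.0000

1.0000


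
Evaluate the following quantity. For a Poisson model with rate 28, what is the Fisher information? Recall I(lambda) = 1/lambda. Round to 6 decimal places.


Fisher information for Poisson: I(lambda) = 1/lambda.
lambda = 28.
I(lambda) = 1/28 = 0.035714

0.035714


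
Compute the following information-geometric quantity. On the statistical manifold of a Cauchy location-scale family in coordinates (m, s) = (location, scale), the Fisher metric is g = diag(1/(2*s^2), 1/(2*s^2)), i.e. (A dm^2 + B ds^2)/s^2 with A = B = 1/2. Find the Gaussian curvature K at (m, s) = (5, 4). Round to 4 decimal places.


The metric has the form g = (A dm^2 + B ds^2)/s^2 with A = 1/2, B = 1/2.
Substitute u = sqrt(A/B)*m: g = B*(du^2 + ds^2)/s^2, i.e. B times the
Poincare upper half-plane metric, which has constant Gaussian curvature -1.
Scaling a 2D metric by a constant c divides the Gaussian curvature by c,
so K = -1/B = -1/(1/2) = -2.0000 everywhere (the point (m, s) = (5, 4) is irrelevant:
the curvature is constant).
The requested Gaussian curvature is K = -2.0000.

-2.0000


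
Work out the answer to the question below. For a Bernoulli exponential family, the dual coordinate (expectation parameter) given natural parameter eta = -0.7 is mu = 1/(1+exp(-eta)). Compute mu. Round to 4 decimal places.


Dual coordinate (expectation parameter) for Bernoulli:
mu = 1/(1+exp(-eta)).
eta = -0.7.
exp(-eta) = exp(0.7) = 2.013753.
mu = 1/(1+2.013753) = 0.3318

0.3318


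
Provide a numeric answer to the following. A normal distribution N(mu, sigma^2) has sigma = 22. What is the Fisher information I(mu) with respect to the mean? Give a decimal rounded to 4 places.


The Fisher information for the mean of a normal distribution is I(mu) = 1/sigma^2.
sigma = 22, so sigma^2 = 484.
I(mu) = 1/484 = 0.0021

0.0021


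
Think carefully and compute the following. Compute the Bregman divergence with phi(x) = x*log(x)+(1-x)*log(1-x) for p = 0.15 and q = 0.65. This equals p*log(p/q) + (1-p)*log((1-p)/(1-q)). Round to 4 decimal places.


Bregman divergence with negative entropy generator:
D = p*log(p/q) + (1-p)*log((1-p)/(1-q)).
p = 0.15, q = 0.65.
p*log(p/q) = 0.15*log(0.15/0.65) = -0.219951.
(1-p)*log((1-p)/(1-q)) = 0.85*log(0.85/0.35) = 0.754208.
D = -0.219951 + 0.754208 = 0.5343

0.5343


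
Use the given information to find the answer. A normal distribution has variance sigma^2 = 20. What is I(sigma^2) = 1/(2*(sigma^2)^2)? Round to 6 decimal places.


Fisher information for variance: I(sigma^2) = 1/(2*sigma^4).
sigma^2 = 20, so sigma^4 = 400.
I = 1/(2*400) = 1/800 = 0.001250

0.001250


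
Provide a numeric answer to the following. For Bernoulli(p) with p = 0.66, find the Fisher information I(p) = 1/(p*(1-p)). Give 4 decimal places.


For Bernoulli(p), Fisher information is I(p) = 1/(p*(1-p)).
p = 0.66, 1-p = 0.34.
p*(1-p) = 0.2244.
I(p) = 1/0.2244 = 4.4563

4.4563


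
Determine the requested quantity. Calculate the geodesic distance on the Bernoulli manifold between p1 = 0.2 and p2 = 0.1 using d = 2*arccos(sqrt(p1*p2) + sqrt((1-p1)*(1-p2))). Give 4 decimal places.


Geodesic distance on Bernoulli manifold:
d(p1,p2) = 2*arccos(sqrt(p1*p2) + sqrt((1-p1)*(1-p2))).
sqrt(p1*p2) = sqrt(0.2*0.1) = 0.141421.
sqrt((1-p1)*(1-p2)) = sqrt(0.8*0.9) = 0.848528.
arg = 0.141421 + 0.848528 = 0.989949.
d = 2*arccos(0.989949) = 0.2838

0.2838


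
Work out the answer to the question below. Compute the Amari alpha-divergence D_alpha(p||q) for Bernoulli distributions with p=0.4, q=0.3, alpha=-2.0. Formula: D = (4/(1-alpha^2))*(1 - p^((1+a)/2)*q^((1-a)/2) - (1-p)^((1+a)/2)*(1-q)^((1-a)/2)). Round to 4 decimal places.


Amari alpha-divergence:
D = (4/(1-alpha^2))*(1 - p^((1+a)/2)*q^((1-a)/2) - (1-p)^((1+a)/2)*(1-q)^((1-a)/2)).
alpha = -2.0, p = 0.4, q = 0.3.
e1 = (1+alpha)/2 = -0.5, e2 = (1-alpha)/2 = 1.5.
t1 = p^e1 * q^e2 = 0.4^-0.5 * 0.3^1.5 = 0.259808.
t2 = (1-p)^e1 * (1-q)^e2 = 0.6^-0.5 * 0.7^1.5 = 0.756086.
4/(1-alpha^2) = -1.333333.
D = -1.333333*(1 - 0.259808 - 0.756086) = 0.0212

0.0212


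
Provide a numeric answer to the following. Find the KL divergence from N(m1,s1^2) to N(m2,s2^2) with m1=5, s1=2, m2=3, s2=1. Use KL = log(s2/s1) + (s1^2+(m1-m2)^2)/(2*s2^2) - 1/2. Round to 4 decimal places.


KL divergence between normal distributions:
KL = log(s2/s1) + (s1^2 + (m1-m2)^2)/(2*s2^2) - 1/2.
log(1/2) = -0.693147.
(2^2 + (5-3)^2)/(2*1^2) = (4 + 4)/2 = 4.0.
KL = -0.693147 + 4.0 - 0.5 = 2.8069

2.8069


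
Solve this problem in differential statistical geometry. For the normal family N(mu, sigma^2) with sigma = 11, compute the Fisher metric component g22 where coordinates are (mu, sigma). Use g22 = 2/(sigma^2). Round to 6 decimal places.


For the 2-parameter normal family, the Fisher metric has:
  g11 = 1/sigma^2, g22 = 2/sigma^2.
sigma = 11, sigma^2 = 121.
g22 = 0.016529

0.016529


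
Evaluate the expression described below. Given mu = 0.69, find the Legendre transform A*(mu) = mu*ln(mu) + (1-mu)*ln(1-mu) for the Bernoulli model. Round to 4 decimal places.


Legendre transform for Bernoulli:
A*(mu) = mu*log(mu) + (1-mu)*log(1-mu).
mu = 0.69, 1-mu = 0.31.
mu*log(mu) = 0.69*log(0.69) = -0.256034.
(1-mu)*log(1-mu) = 0.31*log(0.31) = -0.363067.
A* = -0.256034 + -0.363067 = -0.6191

-0.6191


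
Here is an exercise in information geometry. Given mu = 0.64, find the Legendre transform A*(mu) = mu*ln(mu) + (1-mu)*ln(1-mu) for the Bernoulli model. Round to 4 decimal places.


Legendre transform for Bernoulli:
A*(mu) = mu*log(mu) + (1-mu)*log(1-mu).
mu = 0.64, 1-mu = 0.36.
mu*log(mu) = 0.64*log(0.64) = -0.285624.
(1-mu)*log(1-mu) = 0.36*log(0.36) = -0.367794.
A* = -0.285624 + -0.367794 = -0.6534

-0.6534


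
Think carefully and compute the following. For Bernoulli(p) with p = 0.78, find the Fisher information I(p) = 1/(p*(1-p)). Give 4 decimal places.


For Bernoulli(p), Fisher information is I(p) = 1/(p*(1-p)).
p = 0.78, 1-p = 0.22.
p*(1-p) = 0.1716.
I(p) = 1/0.1716 = 5.8275

5.8275


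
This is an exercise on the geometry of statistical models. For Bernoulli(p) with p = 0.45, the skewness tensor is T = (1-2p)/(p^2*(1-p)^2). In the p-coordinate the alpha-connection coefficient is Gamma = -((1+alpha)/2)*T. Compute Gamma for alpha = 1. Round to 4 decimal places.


Skewness (Amari-Chentsov) tensor: T = (1-2p)/(p^2*(1-p)^2).
p = 0.45, 1-2p = 0.1, p^2 = 0.2025, (1-p)^2 = 0.3025.
T = 0.1/(0.2025 * 0.3025) = 1.632486.
In the p-coordinate, Gamma^(alpha) = Gamma^(0) - (alpha/2)*T with Gamma^(0) = (1/2)*g'(p) = -T/2,
so Gamma^(alpha) = -((1+alpha)/2)*T.
alpha = 1, -(1+alpha)/2 = -1.0.
Gamma = -1.0 * 1.632486 = -1.6325

-1.6325


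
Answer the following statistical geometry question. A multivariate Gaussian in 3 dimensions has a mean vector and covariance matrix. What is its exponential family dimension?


Exponential family dimension calculation:
For 3-dim MVN: mean has 3 params, covariance has 3*4/2 = 6 unique entries.
Total dim = 3 + 6 = 9.

9


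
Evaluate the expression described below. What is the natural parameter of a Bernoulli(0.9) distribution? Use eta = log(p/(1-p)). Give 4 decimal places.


Natural parameter for Bernoulli: eta = log(p/(1-p)).
p = 0.9, 1-p = 0.1.
p/(1-p) = 9.0.
eta = log(9.0) = 2.1972

2.1972


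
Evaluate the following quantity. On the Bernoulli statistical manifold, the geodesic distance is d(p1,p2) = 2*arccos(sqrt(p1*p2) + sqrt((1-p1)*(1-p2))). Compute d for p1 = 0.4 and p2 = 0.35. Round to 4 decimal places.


Geodesic distance on Bernoulli manifold:
d(p1,p2) = 2*arccos(sqrt(p1*p2) + sqrt((1-p1)*(1-p2))).
sqrt(p1*p2) = sqrt(0.4*0.35) = 0.374166.
sqrt((1-p1)*(1-p2)) = sqrt(0.6*0.65) = 0.6245.
arg = 0.374166 + 0.6245 = 0.998666.
d = 2*arccos(0.998666) = 0.1033

0.1033


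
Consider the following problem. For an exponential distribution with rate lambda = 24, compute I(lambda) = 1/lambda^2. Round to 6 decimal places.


Fisher information for exponential: I(lambda) = 1/lambda^2.
lambda = 24, lambda^2 = 576.
I = 1/576 = 0.001736

0.001736


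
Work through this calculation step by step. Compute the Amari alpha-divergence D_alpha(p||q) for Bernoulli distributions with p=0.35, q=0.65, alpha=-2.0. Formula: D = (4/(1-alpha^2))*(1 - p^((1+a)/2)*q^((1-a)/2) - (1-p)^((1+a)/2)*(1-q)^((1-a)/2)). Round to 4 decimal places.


Amari alpha-divergence:
D = (4/(1-alpha^2))*(1 - p^((1+a)/2)*q^((1-a)/2) - (1-p)^((1+a)/2)*(1-q)^((1-a)/2)).
alpha = -2.0, p = 0.35, q = 0.65.
e1 = (1+alpha)/2 = -0.5, e2 = (1-alpha)/2 = 1.5.
t1 = p^e1 * q^e2 = 0.35^-0.5 * 0.65^1.5 = 0.885801.
t2 = (1-p)^e1 * (1-q)^e2 = 0.65^-0.5 * 0.35^1.5 = 0.25683.
4/(1-alpha^2) = -1.333333.
D = -1.333333*(1 - 0.885801 - 0.25683) = 0.1902

0.1902


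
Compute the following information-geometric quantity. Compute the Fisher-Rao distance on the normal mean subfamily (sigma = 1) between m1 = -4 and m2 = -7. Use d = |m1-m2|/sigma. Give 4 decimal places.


On the fixed-variance normal subfamily, geodesic distance = |m1-m2|/sigma.
|-4 - -7| = 3.
sigma = 1.
d = 3/1 = 3.0000

3.0000


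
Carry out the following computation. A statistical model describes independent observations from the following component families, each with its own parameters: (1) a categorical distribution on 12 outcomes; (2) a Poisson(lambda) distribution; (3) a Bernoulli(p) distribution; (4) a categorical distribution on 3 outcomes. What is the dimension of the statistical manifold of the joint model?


The dimension of a statistical manifold equals the number of free
(independent) real parameters of the model. For a product of independent
blocks the parameter counts add.
- categorical on 12 outcomes (probabilities sum to 1): 12-1 = 11.
- Poisson (lambda): 1.
- Bernoulli (p): 1.
- categorical on 3 outcomes (probabilities sum to 1): 3-1 = 2.
Total = 11 + 1 + 1 + 2 = 15.
Dimension = 15

15


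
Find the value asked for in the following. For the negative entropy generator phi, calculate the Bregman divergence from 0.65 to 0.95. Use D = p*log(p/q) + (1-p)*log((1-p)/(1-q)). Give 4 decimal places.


Bregman divergence with negative entropy generator:
D = p*log(p/q) + (1-p)*log((1-p)/(1-q)).
p = 0.65, q = 0.95.
p*log(p/q) = 0.65*log(0.65/0.95) = -0.246668.
(1-p)*log((1-p)/(1-q)) = 0.35*log(0.35/0.05) = 0.681069.
D = -0.246668 + 0.681069 = 0.4344

0.4344


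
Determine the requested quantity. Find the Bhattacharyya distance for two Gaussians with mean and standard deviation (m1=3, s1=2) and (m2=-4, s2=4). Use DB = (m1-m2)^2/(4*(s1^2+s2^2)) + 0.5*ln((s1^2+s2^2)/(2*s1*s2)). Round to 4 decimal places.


Bhattacharyya distance between two Gaussians:
DB = (m1-m2)^2/(4*(s1^2+s2^2)) + (1/2)*ln((s1^2+s2^2)/(2*s1*s2)).
(m1-m2)^2 = (7)^2 = 49.
s1^2+s2^2 = 4 + 16 = 20.
term1 = 49/80 = 0.6125.
term2 = 0.5*ln(20/16.0) = 0.111572.
DB = 0.6125 + 0.111572 = 0.7241

0.7241


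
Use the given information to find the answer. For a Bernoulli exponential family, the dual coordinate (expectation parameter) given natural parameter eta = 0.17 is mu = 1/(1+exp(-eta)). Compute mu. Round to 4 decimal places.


Dual coordinate (expectation parameter) for Bernoulli:
mu = 1/(1+exp(-eta)).
eta = 0.17.
exp(-eta) = exp(-0.17) = 0.843665.
mu = 1/(1+0.843665) = 0.5424

0.5424


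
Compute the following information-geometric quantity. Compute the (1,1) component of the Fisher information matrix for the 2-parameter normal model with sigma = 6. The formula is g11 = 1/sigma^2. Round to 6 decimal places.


For the 2-parameter normal family, the Fisher metric has:
  g11 = 1/sigma^2, g22 = 2/sigma^2.
sigma = 6, sigma^2 = 36.
g11 = 0.027778

0.027778


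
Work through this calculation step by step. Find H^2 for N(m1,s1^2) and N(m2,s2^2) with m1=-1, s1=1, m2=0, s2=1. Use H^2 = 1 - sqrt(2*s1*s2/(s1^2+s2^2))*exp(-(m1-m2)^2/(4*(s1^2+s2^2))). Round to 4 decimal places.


Squared Hellinger distance for Gaussians:
H^2 = 1 - sqrt(2*s1*s2/(s1^2+s2^2)) * exp(-(m1-m2)^2/(4*(s1^2+s2^2))).
s1^2 = 1, s2^2 = 1, s1^2+s2^2 = 2.
sqrt(2*1*1/(2)) = 1.0.
(m1-m2)^2 = (-1)^2 = 1.
exp(-1/(4*2)) = exp(-0.125) = 0.882497.
H^2 = 1 - 1.0*0.882497 = 0.1175

0.1175


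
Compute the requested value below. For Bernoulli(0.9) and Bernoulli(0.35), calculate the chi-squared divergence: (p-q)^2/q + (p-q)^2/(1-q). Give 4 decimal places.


Chi-squared divergence between Bernoulli distributions:
chi^2 = (p-q)^2/q + (p-q)^2/(1-q).
p = 0.9, q = 0.35, p-q = 0.55.
(p-q)^2 = 0.3025.
term1 = 0.3025/0.35 = 0.864286.
term2 = 0.3025/0.65 = 0.465385.
chi^2 = 0.864286 + 0.465385 = 1.3297

1.3297


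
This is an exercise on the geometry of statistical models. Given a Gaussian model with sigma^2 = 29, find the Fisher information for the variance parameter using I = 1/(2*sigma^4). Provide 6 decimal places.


Fisher information for variance: I(sigma^2) = 1/(2*sigma^4).
sigma^2 = 29, so sigma^4 = 841.
I = 1/(2*841) = 1/1682 = 0.000595

0.000595


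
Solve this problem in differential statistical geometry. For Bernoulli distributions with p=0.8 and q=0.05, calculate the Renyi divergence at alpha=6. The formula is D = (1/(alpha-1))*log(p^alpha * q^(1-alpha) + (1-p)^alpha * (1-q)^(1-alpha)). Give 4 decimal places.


Renyi divergence of order alpha between Bernoulli distributions:
D = (1/(alpha-1))*log(p^alpha * q^(1-alpha) + (1-p)^alpha * (1-q)^(1-alpha)).
alpha = 6, p = 0.8, q = 0.05.
p^alpha * q^(1-alpha) = 0.8^6 * 0.05^-5 = 838860.8.
(1-p)^alpha * (1-q)^(1-alpha) = 0.2^6 * 0.95^-5 = 8.3e-05.
sum = 838860.8 + 8.3e-05 = 838860.800083.
D = (1/5)*log(838860.800083) = 2.7280

2.7280


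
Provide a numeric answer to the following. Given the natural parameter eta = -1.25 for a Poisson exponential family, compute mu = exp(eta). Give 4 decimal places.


Expectation parameter for Poisson exponential family:
mu = exp(eta).
eta = -1.25.
mu = exp(-1.25) = 0.2865

0.2865


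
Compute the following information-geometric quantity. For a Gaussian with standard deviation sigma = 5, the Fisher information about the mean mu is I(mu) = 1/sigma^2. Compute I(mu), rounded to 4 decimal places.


The Fisher information for the mean of a normal distribution is I(mu) = 1/sigma^2.
sigma = 5, so sigma^2 = 25.
I(mu) = 1/25 = 0.0400

0.0400


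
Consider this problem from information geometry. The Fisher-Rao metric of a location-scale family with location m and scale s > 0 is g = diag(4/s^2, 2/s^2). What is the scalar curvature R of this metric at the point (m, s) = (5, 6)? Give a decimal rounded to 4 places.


The metric has the form g = (A dm^2 + B ds^2)/s^2 with A = 4, B = 2.
Substitute u = sqrt(A/B)*m: g = B*(du^2 + ds^2)/s^2, i.e. B times the
Poincare upper half-plane metric, which has constant Gaussian curvature -1.
Scaling a 2D metric by a constant c divides the Gaussian curvature by c,
so K = -1/B = -1/(2) = -0.5000 everywhere (the point (m, s) = (5, 6) is irrelevant:
the curvature is constant).
Scalar curvature in dimension 2: R = 2K = -2/(2) = -1.0000.

-1.0000


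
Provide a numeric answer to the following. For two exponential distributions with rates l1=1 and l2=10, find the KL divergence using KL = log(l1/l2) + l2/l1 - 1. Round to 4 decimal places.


KL divergence for exponential family:
KL = log(l1/l2) + l2/l1 - 1.
log(1/10) = -2.302585.
10/1 = 10.0.
KL = -2.302585 + 10.0 - 1 = 6.6974

6.6974


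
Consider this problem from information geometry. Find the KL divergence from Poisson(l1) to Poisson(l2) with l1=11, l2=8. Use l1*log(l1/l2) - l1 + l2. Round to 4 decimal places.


KL divergence for Poisson:
KL = l1*log(l1/l2) - l1 + l2.
l1 = 11, l2 = 8.
log(11/8) = 0.318454.
l1*log(l1/l2) = 11 * 0.318454 = 3.502991.
KL = 3.502991 - 11 + 8 = 0.5030

0.5030


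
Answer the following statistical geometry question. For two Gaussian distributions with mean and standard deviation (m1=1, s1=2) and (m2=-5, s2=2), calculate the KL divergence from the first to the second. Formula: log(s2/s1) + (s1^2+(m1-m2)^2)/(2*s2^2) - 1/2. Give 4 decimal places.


KL divergence between normal distributions:
KL = log(s2/s1) + (s1^2 + (m1-m2)^2)/(2*s2^2) - 1/2.
log(2/2) = 0.0.
(2^2 + (1--5)^2)/(2*2^2) = (4 + 36)/8 = 5.0.
KL = 0.0 + 5.0 - 0.5 = 4.5000

4.5000


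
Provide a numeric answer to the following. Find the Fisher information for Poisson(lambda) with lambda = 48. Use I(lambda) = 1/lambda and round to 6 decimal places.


Fisher information for Poisson: I(lambda) = 1/lambda.
lambda = 48.
I(lambda) = 1/48 = 0.020833

0.020833


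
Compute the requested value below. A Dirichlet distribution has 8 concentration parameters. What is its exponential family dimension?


Exponential family dimension calculation:
Dirichlet with 8 components has 8 natural parameters.

8


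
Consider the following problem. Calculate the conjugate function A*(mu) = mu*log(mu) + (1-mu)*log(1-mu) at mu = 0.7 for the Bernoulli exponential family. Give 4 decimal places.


Legendre transform for Bernoulli:
A*(mu) = mu*log(mu) + (1-mu)*log(1-mu).
mu = 0.7, 1-mu = 0.3.
mu*log(mu) = 0.7*log(0.7) = -0.249672.
(1-mu)*log(1-mu) = 0.3*log(0.3) = -0.361192.
A* = -0.249672 + -0.361192 = -0.6109

-0.6109


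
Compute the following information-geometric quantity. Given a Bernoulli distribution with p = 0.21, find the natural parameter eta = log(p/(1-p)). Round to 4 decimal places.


Natural parameter for Bernoulli: eta = log(p/(1-p)).
p = 0.21, 1-p = 0.79.
p/(1-p) = 0.265823.
eta = log(0.265823) = -1.3249

-1.3249


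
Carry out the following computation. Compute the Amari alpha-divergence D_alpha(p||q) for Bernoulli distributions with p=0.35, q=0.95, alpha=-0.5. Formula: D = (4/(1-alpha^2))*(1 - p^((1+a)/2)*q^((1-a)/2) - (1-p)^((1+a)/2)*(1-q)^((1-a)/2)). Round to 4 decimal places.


Amari alpha-divergence:
D = (4/(1-alpha^2))*(1 - p^((1+a)/2)*q^((1-a)/2) - (1-p)^((1+a)/2)*(1-q)^((1-a)/2)).
alpha = -0.5, p = 0.35, q = 0.95.
e1 = (1+alpha)/2 = 0.25, e2 = (1-alpha)/2 = 0.75.
t1 = p^e1 * q^e2 = 0.35^0.25 * 0.95^0.75 = 0.740133.
t2 = (1-p)^e1 * (1-q)^e2 = 0.65^0.25 * 0.05^0.75 = 0.094941.
4/(1-alpha^2) = 5.333333.
D = 5.333333*(1 - 0.740133 - 0.094941) = 0.8796

0.8796


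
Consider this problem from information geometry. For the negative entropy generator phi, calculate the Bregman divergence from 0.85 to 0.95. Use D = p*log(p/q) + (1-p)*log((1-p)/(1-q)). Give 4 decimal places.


Bregman divergence with negative entropy generator:
D = p*log(p/q) + (1-p)*log((1-p)/(1-q)).
p = 0.85, q = 0.95.
p*log(p/q) = 0.85*log(0.85/0.95) = -0.094542.
(1-p)*log((1-p)/(1-q)) = 0.15*log(0.15/0.05) = 0.164792.
D = -0.094542 + 0.164792 = 0.0703

0.0703


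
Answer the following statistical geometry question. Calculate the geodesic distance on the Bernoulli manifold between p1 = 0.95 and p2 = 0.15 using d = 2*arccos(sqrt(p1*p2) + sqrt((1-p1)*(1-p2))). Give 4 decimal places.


Geodesic distance on Bernoulli manifold:
d(p1,p2) = 2*arccos(sqrt(p1*p2) + sqrt((1-p1)*(1-p2))).
sqrt(p1*p2) = sqrt(0.95*0.15) = 0.377492.
sqrt((1-p1)*(1-p2)) = sqrt(0.05*0.85) = 0.206155.
arg = 0.377492 + 0.206155 = 0.583647.
d = 2*arccos(0.583647) = 1.8952

1.8952


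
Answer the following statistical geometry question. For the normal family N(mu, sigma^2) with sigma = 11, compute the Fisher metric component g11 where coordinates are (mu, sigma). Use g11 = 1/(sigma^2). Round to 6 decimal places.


For the 2-parameter normal family, the Fisher metric has:
  g11 = 1/sigma^2, g22 = 2/sigma^2.
sigma = 11, sigma^2 = 121.
g11 = 0.008264

0.008264


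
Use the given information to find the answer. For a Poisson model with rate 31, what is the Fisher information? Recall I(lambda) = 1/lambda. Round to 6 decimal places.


Fisher information for Poisson: I(lambda) = 1/lambda.
lambda = 31.
I(lambda) = 1/31 = 0.032258

0.032258


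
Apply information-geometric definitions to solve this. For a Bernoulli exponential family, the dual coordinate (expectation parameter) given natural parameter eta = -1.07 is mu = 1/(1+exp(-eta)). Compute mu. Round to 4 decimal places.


Dual coordinate (expectation parameter) for Bernoulli:
mu = 1/(1+exp(-eta)).
eta = -1.07.
exp(-eta) = exp(1.07) = 2.915379.
mu = 1/(1+2.915379) = 0.2554

0.2554


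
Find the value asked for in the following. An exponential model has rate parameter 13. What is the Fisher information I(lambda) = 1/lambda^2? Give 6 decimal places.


Fisher information for exponential: I(lambda) = 1/lambda^2.
lambda = 13, lambda^2 = 169.
I = 1/169 = 0.005917

0.005917


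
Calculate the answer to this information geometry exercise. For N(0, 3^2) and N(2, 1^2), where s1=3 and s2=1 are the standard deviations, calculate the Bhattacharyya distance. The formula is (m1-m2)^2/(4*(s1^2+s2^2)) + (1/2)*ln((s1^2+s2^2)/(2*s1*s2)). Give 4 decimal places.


Bhattacharyya distance between two Gaussians:
DB = (m1-m2)^2/(4*(s1^2+s2^2)) + (1/2)*ln((s1^2+s2^2)/(2*s1*s2)).
(m1-m2)^2 = (-2)^2 = 4.
s1^2+s2^2 = 9 + 1 = 10.
term1 = 4/40 = 0.1.
term2 = 0.5*ln(10/6.0) = 0.255413.
DB = 0.1 + 0.255413 = 0.3554

0.3554


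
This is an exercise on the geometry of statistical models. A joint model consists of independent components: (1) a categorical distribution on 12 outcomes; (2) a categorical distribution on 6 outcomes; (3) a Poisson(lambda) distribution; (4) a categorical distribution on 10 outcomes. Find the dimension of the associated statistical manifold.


The dimension of a statistical manifold equals the number of free
(independent) real parameters of the model. For a product of independent
blocks the parameter counts add.
- categorical on 12 outcomes (probabilities sum to 1): 12-1 = 11.
- categorical on 6 outcomes (probabilities sum to 1): 6-1 = 5.
- Poisson (lambda): 1.
- categorical on 10 outcomes (probabilities sum to 1): 10-1 = 9.
Total = 11 + 5 + 1 + 9 = 26.
Dimension = 26

26


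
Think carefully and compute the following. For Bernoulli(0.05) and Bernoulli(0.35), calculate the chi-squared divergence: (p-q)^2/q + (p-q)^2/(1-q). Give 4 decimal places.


Chi-squared divergence between Bernoulli distributions:
chi^2 = (p-q)^2/q + (p-q)^2/(1-q).
p = 0.05, q = 0.35, p-q = -0.3.
(p-q)^2 = 0.09.
term1 = 0.09/0.35 = 0.257143.
term2 = 0.09/0.65 = 0.138462.
chi^2 = 0.257143 + 0.138462 = 0.3956

0.3956


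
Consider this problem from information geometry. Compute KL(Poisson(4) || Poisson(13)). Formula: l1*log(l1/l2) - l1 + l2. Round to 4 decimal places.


KL divergence for Poisson:
KL = l1*log(l1/l2) - l1 + l2.
l1 = 4, l2 = 13.
log(4/13) = -1.178655.
l1*log(l1/l2) = 4 * -1.178655 = -4.71462.
KL = -4.71462 - 4 + 13 = 4.2854

4.2854


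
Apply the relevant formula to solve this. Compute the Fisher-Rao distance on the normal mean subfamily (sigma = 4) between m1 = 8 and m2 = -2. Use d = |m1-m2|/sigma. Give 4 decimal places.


On the fixed-variance normal subfamily, geodesic distance = |m1-m2|/sigma.
|8 - -2| = 10.
sigma = 4.
d = 10/4 = 2.5000

2.5000


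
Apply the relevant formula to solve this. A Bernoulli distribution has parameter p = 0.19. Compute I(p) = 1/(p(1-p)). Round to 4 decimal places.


For Bernoulli(p), Fisher information is I(p) = 1/(p*(1-p)).
p = 0.19, 1-p = 0.81.
p*(1-p) = 0.1539.
I(p) = 1/0.1539 = 6.4977

6.4977


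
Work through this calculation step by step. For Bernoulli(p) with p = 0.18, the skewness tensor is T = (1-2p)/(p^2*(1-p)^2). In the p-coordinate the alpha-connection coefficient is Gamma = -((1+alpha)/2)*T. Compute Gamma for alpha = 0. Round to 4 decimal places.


Skewness (Amari-Chentsov) tensor: T = (1-2p)/(p^2*(1-p)^2).
p = 0.18, 1-2p = 0.64, p^2 = 0.0324, (1-p)^2 = 0.6724.
T = 0.64/(0.0324 * 0.6724) = 29.376988.
In the p-coordinate, Gamma^(alpha) = Gamma^(0) - (alpha/2)*T with Gamma^(0) = (1/2)*g'(p) = -T/2,
so Gamma^(alpha) = -((1+alpha)/2)*T.
alpha = 0, -(1+alpha)/2 = -0.5.
Gamma = -0.5 * 29.376988 = -14.6885

-14.6885


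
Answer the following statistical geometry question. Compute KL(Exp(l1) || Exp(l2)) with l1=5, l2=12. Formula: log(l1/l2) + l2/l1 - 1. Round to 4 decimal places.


KL divergence for exponential family:
KL = log(l1/l2) + l2/l1 - 1.
log(5/12) = -0.875469.
12/5 = 2.4.
KL = -0.875469 + 2.4 - 1 = 0.5245

0.5245


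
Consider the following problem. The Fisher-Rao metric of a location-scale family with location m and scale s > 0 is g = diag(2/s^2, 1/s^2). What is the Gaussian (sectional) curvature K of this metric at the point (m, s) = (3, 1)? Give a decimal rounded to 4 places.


The metric has the form g = (A dm^2 + B ds^2)/s^2 with A = 2, B = 1.
Substitute u = sqrt(A/B)*m: g = B*(du^2 + ds^2)/s^2, i.e. B times the
Poincare upper half-plane metric, which has constant Gaussian curvature -1.
Scaling a 2D metric by a constant c divides the Gaussian curvature by c,
so K = -1/B = -1/(1) = -1.0000 everywhere (the point (m, s) = (3, 1) is irrelevant:
the curvature is constant).
The requested Gaussian curvature is K = -1.0000.

-1.0000


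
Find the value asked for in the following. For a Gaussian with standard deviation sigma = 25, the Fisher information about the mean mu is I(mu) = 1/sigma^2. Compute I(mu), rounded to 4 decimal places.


The Fisher information for the mean of a normal distribution is I(mu) = 1/sigma^2.
sigma = 25, so sigma^2 = 625.
I(mu) = 1/625 = 0.0016

0.0016


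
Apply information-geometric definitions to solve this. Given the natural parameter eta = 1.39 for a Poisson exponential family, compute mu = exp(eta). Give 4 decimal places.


Expectation parameter for Poisson exponential family:
mu = exp(eta).
eta = 1.39.
mu = exp(1.39) = 4.0149

4.0149


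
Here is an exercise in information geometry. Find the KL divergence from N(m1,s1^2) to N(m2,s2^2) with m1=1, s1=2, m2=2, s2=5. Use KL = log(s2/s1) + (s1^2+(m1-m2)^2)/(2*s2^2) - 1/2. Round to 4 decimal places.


KL divergence between normal distributions:
KL = log(s2/s1) + (s1^2 + (m1-m2)^2)/(2*s2^2) - 1/2.
log(5/2) = 0.916291.
(2^2 + (1-2)^2)/(2*5^2) = (4 + 1)/50 = 0.1.
KL = 0.916291 + 0.1 - 0.5 = 0.5163

0.5163


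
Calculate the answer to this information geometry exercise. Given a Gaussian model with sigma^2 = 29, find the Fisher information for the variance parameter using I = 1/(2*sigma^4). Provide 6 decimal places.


Fisher information for variance: I(sigma^2) = 1/(2*sigma^4).
sigma^2 = 29, so sigma^4 = 841.
I = 1/(2*841) = 1/1682 = 0.000595

0.000595


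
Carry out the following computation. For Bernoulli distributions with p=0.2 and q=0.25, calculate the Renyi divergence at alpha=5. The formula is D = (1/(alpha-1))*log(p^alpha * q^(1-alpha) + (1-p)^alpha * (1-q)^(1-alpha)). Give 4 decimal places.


Renyi divergence of order alpha between Bernoulli distributions:
D = (1/(alpha-1))*log(p^alpha * q^(1-alpha) + (1-p)^alpha * (1-q)^(1-alpha)).
alpha = 5, p = 0.2, q = 0.25.
p^alpha * q^(1-alpha) = 0.2^5 * 0.25^-4 = 0.08192.
(1-p)^alpha * (1-q)^(1-alpha) = 0.8^5 * 0.75^-4 = 1.035631.
sum = 0.08192 + 1.035631 = 1.117551.
D = (1/4)*log(1.117551) = 0.0278

0.0278


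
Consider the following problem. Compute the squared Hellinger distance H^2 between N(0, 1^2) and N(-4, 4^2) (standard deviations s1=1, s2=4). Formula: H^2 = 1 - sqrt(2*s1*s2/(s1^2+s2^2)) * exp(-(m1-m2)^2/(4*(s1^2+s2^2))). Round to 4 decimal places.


Squared Hellinger distance for Gaussians:
H^2 = 1 - sqrt(2*s1*s2/(s1^2+s2^2)) * exp(-(m1-m2)^2/(4*(s1^2+s2^2))).
s1^2 = 1, s2^2 = 16, s1^2+s2^2 = 17.
sqrt(2*1*4/(17)) = 0.685994.
(m1-m2)^2 = (4)^2 = 16.
exp(-16/(4*17)) = exp(-0.235294) = 0.790338.
H^2 = 1 - 0.685994*0.790338 = 0.4578

0.4578


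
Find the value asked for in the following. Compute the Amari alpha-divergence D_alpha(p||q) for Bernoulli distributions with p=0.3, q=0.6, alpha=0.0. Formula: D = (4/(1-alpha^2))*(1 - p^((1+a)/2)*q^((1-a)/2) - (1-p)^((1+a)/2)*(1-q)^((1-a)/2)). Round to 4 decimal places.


Amari alpha-divergence:
D = (4/(1-alpha^2))*(1 - p^((1+a)/2)*q^((1-a)/2) - (1-p)^((1+a)/2)*(1-q)^((1-a)/2)).
alpha = 0.0, p = 0.3, q = 0.6.
e1 = (1+alpha)/2 = 0.5, e2 = (1-alpha)/2 = 0.5.
t1 = p^e1 * q^e2 = 0.3^0.5 * 0.6^0.5 = 0.424264.
t2 = (1-p)^e1 * (1-q)^e2 = 0.7^0.5 * 0.4^0.5 = 0.52915.
4/(1-alpha^2) = 4.0.
D = 4.0*(1 - 0.424264 - 0.52915) = 0.1863

0.1863


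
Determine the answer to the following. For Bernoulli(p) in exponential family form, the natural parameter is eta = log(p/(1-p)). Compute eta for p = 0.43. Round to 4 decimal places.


Natural parameter for Bernoulli: eta = log(p/(1-p)).
p = 0.43, 1-p = 0.57.
p/(1-p) = 0.754386.
eta = log(0.754386) = -0.2819

-0.2819


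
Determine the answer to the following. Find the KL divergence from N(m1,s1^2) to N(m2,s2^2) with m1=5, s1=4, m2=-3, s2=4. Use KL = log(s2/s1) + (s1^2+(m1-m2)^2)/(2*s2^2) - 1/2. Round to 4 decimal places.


KL divergence between normal distributions:
KL = log(s2/s1) + (s1^2 + (m1-m2)^2)/(2*s2^2) - 1/2.
log(4/4) = 0.0.
(4^2 + (5--3)^2)/(2*4^2) = (16 + 64)/32 = 2.5.
KL = 0.0 + 2.5 - 0.5 = 2.0000

2.0000


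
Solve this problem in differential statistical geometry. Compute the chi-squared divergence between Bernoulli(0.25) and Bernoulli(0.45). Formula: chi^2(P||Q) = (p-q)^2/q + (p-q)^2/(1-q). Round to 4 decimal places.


Chi-squared divergence between Bernoulli distributions:
chi^2 = (p-q)^2/q + (p-q)^2/(1-q).
p = 0.25, q = 0.45, p-q = -0.2.
(p-q)^2 = 0.04.
term1 = 0.04/0.45 = 0.088889.
term2 = 0.04/0.55 = 0.072727.
chi^2 = 0.088889 + 0.072727 = 0.1616

0.1616


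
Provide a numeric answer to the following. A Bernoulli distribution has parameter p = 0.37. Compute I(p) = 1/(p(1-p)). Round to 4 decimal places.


For Bernoulli(p), Fisher information is I(p) = 1/(p*(1-p)).
p = 0.37, 1-p = 0.63.
p*(1-p) = 0.2331.
I(p) = 1/0.2331 = 4.2900

4.2900


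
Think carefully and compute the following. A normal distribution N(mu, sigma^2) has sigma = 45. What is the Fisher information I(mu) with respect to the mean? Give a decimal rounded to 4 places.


The Fisher information for the mean of a normal distribution is I(mu) = 1/sigma^2.
sigma = 45, so sigma^2 = 2025.
I(mu) = 1/2025 = 0.0005

0.0005


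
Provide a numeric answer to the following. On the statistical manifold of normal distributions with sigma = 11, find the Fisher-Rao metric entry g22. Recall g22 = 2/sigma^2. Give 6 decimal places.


For the 2-parameter normal family, the Fisher metric has:
  g11 = 1/sigma^2, g22 = 2/sigma^2.
sigma = 11, sigma^2 = 121.
g22 = 0.016529

0.016529


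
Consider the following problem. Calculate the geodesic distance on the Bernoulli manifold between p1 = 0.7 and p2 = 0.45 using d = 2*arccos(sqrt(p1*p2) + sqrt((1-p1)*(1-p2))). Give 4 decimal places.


Geodesic distance on Bernoulli manifold:
d(p1,p2) = 2*arccos(sqrt(p1*p2) + sqrt((1-p1)*(1-p2))).
sqrt(p1*p2) = sqrt(0.7*0.45) = 0.561249.
sqrt((1-p1)*(1-p2)) = sqrt(0.3*0.55) = 0.406202.
arg = 0.561249 + 0.406202 = 0.967451.
d = 2*arccos(0.967451) = 0.5117

0.5117


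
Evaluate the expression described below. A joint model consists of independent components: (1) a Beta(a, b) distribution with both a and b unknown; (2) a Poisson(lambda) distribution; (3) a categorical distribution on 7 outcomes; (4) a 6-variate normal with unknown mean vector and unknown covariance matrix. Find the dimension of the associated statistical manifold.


The dimension of a statistical manifold equals the number of free
(independent) real parameters of the model. For a product of independent
blocks the parameter counts add.
- Beta (a, b): 2.
- Poisson (lambda): 1.
- categorical on 7 outcomes (probabilities sum to 1): 7-1 = 6.
- 6-variate normal: 6 (mean) + 6*7/2 = 21 (symmetric covariance) = 27.
Total = 2 + 1 + 6 + 27 = 36.
Dimension = 36

36


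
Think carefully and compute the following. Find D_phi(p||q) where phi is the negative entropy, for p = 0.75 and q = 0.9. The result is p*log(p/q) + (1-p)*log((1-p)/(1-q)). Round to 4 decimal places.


Bregman divergence with negative entropy generator:
D = p*log(p/q) + (1-p)*log((1-p)/(1-q)).
p = 0.75, q = 0.9.
p*log(p/q) = 0.75*log(0.75/0.9) = -0.136741.
(1-p)*log((1-p)/(1-q)) = 0.25*log(0.25/0.1) = 0.229073.
D = -0.136741 + 0.229073 = 0.0923

0.0923


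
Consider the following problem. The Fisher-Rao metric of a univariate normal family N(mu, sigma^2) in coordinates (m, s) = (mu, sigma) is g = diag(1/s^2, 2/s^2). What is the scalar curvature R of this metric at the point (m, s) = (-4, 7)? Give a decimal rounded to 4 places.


The metric has the form g = (A dm^2 + B ds^2)/s^2 with A = 1, B = 2.
Substitute u = sqrt(A/B)*m: g = B*(du^2 + ds^2)/s^2, i.e. B times the
Poincare upper half-plane metric, which has constant Gaussian curvature -1.
Scaling a 2D metric by a constant c divides the Gaussian curvature by c,
so K = -1/B = -1/(2) = -0.5000 everywhere (the point (m, s) = (-4, 7) is irrelevant:
the curvature is constant).
Scalar curvature in dimension 2: R = 2K = -2/(2) = -1.0000.

-1.0000


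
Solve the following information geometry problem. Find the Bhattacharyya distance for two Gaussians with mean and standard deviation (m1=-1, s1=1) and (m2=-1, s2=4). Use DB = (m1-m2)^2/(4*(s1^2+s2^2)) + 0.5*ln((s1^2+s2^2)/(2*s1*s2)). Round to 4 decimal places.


Bhattacharyya distance between two Gaussians:
DB = (m1-m2)^2/(4*(s1^2+s2^2)) + (1/2)*ln((s1^2+s2^2)/(2*s1*s2)).
(m1-m2)^2 = (0)^2 = 0.
s1^2+s2^2 = 1 + 16 = 17.
term1 = 0/68 = 0.0.
term2 = 0.5*ln(17/8.0) = 0.376886.
DB = 0.0 + 0.376886 = 0.3769

0.3769


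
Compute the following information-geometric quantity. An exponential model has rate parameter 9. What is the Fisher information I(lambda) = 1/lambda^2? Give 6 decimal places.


Fisher information for exponential: I(lambda) = 1/lambda^2.
lambda = 9, lambda^2 = 81.
I = 1/81 = 0.012346

0.012346
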